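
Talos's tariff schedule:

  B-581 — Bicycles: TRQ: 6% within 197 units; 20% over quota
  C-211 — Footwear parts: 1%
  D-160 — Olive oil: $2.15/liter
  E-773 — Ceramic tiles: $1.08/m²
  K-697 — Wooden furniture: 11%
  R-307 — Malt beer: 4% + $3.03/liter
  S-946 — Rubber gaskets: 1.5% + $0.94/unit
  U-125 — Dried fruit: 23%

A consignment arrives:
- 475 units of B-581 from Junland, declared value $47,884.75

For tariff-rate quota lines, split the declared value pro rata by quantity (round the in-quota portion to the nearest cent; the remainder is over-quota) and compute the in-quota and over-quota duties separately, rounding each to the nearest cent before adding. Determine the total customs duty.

Line 1 (B-581, Junland, 475 units, $47,884.75):
Code B-581 is under a tariff-rate quota (threshold 197 units). In-quota: 197 units at 6%; over-quota: 278 units at 20%.
Pro-rata value split: in-quota = $47,884.75 × 197/475 = $19,859.57; over-quota = $47,884.75 − $19,859.57 = $28,025.18.
In-quota duty = $19,859.57 × 6% = $1,191.57. Over-quota duty = $28,025.18 × 20% = $5,605.04.
Line duty = $1,191.57 + $5,605.04 = $6,796.61.

$6,796.61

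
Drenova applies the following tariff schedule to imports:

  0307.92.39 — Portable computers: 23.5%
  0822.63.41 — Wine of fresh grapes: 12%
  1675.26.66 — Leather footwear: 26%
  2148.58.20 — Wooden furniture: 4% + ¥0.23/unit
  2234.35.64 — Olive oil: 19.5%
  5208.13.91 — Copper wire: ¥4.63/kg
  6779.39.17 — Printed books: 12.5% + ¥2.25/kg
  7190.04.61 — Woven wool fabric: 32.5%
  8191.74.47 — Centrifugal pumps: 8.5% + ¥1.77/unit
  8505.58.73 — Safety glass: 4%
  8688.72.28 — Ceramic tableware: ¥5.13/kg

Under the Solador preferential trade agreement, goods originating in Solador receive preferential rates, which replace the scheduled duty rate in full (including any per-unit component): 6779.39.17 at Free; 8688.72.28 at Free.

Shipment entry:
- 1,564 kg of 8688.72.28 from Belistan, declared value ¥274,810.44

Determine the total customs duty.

Line 1 (8688.72.28, Belistan, 1,564 kg, ¥274,810.44):
Base rate for 8688.72.28 is ¥5.13/kg.
8688.72.28 has an FTA preferential rate, but origin Belistan is not Solador; base rate stands.
Duty = 1,564 × ¥5.13 = ¥8,023.32.

¥8,023.32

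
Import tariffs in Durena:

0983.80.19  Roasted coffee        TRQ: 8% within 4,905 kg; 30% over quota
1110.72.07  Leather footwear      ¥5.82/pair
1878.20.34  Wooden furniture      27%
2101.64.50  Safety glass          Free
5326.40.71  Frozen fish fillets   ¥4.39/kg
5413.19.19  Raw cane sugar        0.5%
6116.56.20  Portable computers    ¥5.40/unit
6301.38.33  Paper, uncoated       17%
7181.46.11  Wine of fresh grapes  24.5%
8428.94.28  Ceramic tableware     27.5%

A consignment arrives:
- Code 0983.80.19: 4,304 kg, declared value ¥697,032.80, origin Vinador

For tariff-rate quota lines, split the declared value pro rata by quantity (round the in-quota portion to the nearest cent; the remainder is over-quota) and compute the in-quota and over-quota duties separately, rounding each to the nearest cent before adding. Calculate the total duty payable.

¥55,762.62

Line 1 (0983.80.19, Vinador, 4,304 kg, ¥697,032.80):
Code 0983.80.19 is under a tariff-rate quota (threshold 4,905 kg). Quantity 4,304 kg is within the quota, so the in-quota rate 8% applies to the full value.
Duty = ¥697,032.80 × 8% = ¥55,762.62.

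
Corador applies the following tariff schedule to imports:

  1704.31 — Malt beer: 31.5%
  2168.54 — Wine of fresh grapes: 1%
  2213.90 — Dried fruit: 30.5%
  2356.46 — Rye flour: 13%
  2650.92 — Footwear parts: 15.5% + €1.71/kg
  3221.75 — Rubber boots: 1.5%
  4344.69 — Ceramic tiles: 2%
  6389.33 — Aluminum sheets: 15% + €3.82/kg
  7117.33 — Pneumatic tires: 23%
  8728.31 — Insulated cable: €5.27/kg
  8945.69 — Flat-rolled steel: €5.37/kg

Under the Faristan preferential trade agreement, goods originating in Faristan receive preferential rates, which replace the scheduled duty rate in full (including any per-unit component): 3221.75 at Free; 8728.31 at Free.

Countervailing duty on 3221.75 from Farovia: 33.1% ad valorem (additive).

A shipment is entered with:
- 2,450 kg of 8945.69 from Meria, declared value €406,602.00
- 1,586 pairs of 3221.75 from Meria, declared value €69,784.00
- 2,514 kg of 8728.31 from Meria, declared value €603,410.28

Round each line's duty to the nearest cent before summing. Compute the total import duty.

Line 1 (8945.69, Meria, 2,450 kg, €406,602.00):
Base rate for 8945.69 is €5.37/kg.
Duty = 2,450 × €5.37 = €13,156.50.
Line 2 (3221.75, Meria, 1,586 pairs, €69,784.00):
Base rate for 3221.75 is 1.5%.
3221.75 has an FTA preferential rate, but origin Meria is not Faristan; base rate stands.
The additional-duty order on 3221.75 targets Farovia, not Meria; it does not apply.
Duty = €69,784.00 × 1.5% = €1,046.76.
Line 3 (8728.31, Meria, 2,514 kg, €603,410.28):
Base rate for 8728.31 is €5.27/kg.
8728.31 has an FTA preferential rate, but origin Meria is not Faristan; base rate stands.
Duty = 2,514 × €5.27 = €13,248.78.
Total = €13,156.50 + €1,046.76 + €13,248.78 = €27,452.04.

€27,452.04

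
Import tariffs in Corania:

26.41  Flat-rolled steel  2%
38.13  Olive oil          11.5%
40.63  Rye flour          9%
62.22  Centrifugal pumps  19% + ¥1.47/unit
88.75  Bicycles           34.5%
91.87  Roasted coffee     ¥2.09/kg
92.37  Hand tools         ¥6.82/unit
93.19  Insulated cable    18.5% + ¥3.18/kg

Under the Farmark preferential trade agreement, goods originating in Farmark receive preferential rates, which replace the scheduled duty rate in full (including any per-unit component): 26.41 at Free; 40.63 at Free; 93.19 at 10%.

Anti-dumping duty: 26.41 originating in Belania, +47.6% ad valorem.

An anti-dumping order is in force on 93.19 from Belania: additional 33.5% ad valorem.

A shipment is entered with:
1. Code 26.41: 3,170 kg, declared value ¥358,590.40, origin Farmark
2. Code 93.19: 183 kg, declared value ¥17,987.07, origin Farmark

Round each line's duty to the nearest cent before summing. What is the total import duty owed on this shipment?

Line 1 (26.41, Farmark, 3,170 kg, ¥358,590.40):
Base rate for 26.41 is 2%.
Origin Farmark qualifies under the Corania–Farmark agreement and 26.41 is covered: preferential rate Free applies instead.
The additional-duty order on 26.41 targets Belania, not Farmark; it does not apply.
Duty = ¥358,590.40 × 0% = ¥0.00.
Line 2 (93.19, Farmark, 183 kg, ¥17,987.07):
Base rate for 93.19 is 18.5% + ¥3.18/kg.
Origin Farmark qualifies under the Corania–Farmark agreement and 93.19 is covered: preferential rate 10% applies instead.
The additional-duty order on 93.19 targets Belania, not Farmark; it does not apply.
Duty = ¥17,987.07 × 10% = ¥1,798.71.
Total = ¥0.00 + ¥1,798.71 = ¥1,798.71.

¥1,798.71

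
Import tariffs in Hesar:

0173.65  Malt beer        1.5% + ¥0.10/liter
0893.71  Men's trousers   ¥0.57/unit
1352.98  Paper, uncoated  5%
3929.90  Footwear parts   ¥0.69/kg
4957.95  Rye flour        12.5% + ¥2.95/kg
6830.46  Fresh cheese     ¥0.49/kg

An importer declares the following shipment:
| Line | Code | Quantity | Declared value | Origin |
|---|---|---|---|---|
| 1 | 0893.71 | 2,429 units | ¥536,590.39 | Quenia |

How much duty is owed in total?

Line 1 (0893.71, Quenia, 2,429 units, ¥536,590.39):
Base rate for 0893.71 is ¥0.57/unit.
Duty = 2,429 × ¥0.57 = ¥1,384.53.

¥1,384.53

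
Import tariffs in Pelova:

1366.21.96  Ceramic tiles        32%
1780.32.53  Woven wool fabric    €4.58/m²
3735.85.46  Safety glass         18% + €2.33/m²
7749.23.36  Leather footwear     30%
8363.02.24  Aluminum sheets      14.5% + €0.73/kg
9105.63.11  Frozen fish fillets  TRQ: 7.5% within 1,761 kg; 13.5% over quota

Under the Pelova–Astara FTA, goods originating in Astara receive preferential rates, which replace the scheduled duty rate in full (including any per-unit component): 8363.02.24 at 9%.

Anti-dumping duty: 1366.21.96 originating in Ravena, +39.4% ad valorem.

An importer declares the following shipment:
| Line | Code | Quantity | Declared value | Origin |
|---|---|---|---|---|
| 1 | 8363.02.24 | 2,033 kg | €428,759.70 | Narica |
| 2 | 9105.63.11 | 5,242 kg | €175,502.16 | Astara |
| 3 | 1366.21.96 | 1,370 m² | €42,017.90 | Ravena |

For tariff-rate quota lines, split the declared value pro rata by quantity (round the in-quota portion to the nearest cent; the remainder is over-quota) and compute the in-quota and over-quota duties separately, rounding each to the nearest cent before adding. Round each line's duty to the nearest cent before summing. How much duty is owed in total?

€113,810.32

Line 1 (8363.02.24, Narica, 2,033 kg, €428,759.70):
Base rate for 8363.02.24 is 14.5% + €0.73/kg.
8363.02.24 has an FTA preferential rate, but origin Narica is not Astara; base rate stands.
Duty = €428,759.70 × 14.5% + 2,033 × €0.73 = €63,654.25.
Line 2 (9105.63.11, Astara, 5,242 kg, €175,502.16):
Code 9105.63.11 is under a tariff-rate quota (threshold 1,761 kg). In-quota: 1,761 kg at 7.5%; over-quota: 3,481 kg at 13.5%.
Pro-rata value split: in-quota = €175,502.16 × 1,761/5,242 = €58,958.28; over-quota = €175,502.16 − €58,958.28 = €116,543.88.
In-quota duty = €58,958.28 × 7.5% = €4,421.87. Over-quota duty = €116,543.88 × 13.5% = €15,733.42.
Line duty = €4,421.87 + €15,733.42 = €20,155.29.
Line 3 (1366.21.96, Ravena, 1,370 m², €42,017.90):
Base rate for 1366.21.96 is 32%.
Additional duty on 1366.21.96 from Ravena: +39.4%. Applied ad valorem rate: 32% + 39.4% = 71.4%.
Duty = €42,017.90 × 71.4% = €30,000.78.
Total = €63,654.25 + €20,155.29 + €30,000.78 = €113,810.32.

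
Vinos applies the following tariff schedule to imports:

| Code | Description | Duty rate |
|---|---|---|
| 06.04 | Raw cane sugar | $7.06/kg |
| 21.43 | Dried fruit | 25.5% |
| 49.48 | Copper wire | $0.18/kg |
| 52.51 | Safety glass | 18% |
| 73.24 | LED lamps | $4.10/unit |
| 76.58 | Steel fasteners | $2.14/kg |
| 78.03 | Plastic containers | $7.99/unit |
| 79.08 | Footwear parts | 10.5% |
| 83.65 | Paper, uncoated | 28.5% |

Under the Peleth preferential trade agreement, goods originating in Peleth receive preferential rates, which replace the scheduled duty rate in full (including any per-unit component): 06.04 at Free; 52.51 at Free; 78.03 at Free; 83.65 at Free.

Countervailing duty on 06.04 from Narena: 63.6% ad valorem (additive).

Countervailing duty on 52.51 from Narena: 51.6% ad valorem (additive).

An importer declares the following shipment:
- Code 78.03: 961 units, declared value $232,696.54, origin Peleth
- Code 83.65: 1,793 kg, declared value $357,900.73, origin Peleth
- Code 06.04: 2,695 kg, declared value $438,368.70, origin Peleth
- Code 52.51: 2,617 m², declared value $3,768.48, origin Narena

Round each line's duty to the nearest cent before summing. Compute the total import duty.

$2,622.86

Line 1 (78.03, Peleth, 961 units, $232,696.54):
Base rate for 78.03 is $7.99/unit.
Origin Peleth qualifies under the Vinos–Peleth agreement and 78.03 is covered: preferential rate Free applies instead.
Duty = $232,696.54 × 0% = $0.00.
Line 2 (83.65, Peleth, 1,793 kg, $357,900.73):
Base rate for 83.65 is 28.5%.
Origin Peleth qualifies under the Vinos–Peleth agreement and 83.65 is covered: preferential rate Free applies instead.
Duty = $357,900.73 × 0% = $0.00.
Line 3 (06.04, Peleth, 2,695 kg, $438,368.70):
Base rate for 06.04 is $7.06/kg.
Origin Peleth qualifies under the Vinos–Peleth agreement and 06.04 is covered: preferential rate Free applies instead.
The additional-duty order on 06.04 targets Narena, not Peleth; it does not apply.
Duty = $438,368.70 × 0% = $0.00.
Line 4 (52.51, Narena, 2,617 m², $3,768.48):
Base rate for 52.51 is 18%.
52.51 has an FTA preferential rate, but origin Narena is not Peleth; base rate stands.
Additional duty on 52.51 from Narena: +51.6%. Applied ad valorem rate: 18% + 51.6% = 69.6%.
Duty = $3,768.48 × 69.6% = $2,622.86.
Total = $0.00 + $0.00 + $0.00 + $2,622.86 = $2,622.86.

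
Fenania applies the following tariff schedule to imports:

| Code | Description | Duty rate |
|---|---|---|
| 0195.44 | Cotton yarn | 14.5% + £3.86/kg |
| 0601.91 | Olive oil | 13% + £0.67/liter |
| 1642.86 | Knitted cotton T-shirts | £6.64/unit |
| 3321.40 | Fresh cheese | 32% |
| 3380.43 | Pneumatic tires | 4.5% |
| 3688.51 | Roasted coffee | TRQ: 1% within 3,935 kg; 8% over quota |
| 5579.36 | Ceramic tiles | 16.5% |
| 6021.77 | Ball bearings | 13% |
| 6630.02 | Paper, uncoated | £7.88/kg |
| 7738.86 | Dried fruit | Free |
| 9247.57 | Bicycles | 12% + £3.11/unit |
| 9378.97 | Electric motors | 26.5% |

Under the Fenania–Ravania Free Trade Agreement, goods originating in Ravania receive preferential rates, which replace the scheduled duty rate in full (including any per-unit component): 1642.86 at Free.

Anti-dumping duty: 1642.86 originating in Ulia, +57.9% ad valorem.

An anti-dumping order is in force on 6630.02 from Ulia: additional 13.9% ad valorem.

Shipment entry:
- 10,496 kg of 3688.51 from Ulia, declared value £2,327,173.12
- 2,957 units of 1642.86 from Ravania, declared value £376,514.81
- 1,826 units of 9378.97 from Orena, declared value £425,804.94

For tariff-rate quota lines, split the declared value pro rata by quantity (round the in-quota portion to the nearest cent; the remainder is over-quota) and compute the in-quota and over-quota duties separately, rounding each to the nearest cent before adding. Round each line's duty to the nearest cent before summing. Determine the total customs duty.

Line 1 (3688.51, Ulia, 10,496 kg, £2,327,173.12):
Code 3688.51 is under a tariff-rate quota (threshold 3,935 kg). In-quota: 3,935 kg at 1%; over-quota: 6,561 kg at 8%.
Pro-rata value split: in-quota = £2,327,173.12 × 3,935/10,496 = £872,468.20; over-quota = £2,327,173.12 − £872,468.20 = £1,454,704.92.
In-quota duty = £872,468.20 × 1% = £8,724.68. Over-quota duty = £1,454,704.92 × 8% = £116,376.39.
Line duty = £8,724.68 + £116,376.39 = £125,101.07.
Line 2 (1642.86, Ravania, 2,957 units, £376,514.81):
Base rate for 1642.86 is £6.64/unit.
Origin Ravania qualifies under the Fenania–Ravania agreement and 1642.86 is covered: preferential rate Free applies instead.
The additional-duty order on 1642.86 targets Ulia, not Ravania; it does not apply.
Duty = £376,514.81 × 0% = £0.00.
Line 3 (9378.97, Orena, 1,826 units, £425,804.94):
Base rate for 9378.97 is 26.5%.
Duty = £425,804.94 × 26.5% = £112,838.31.
Total = £125,101.07 + £0.00 + £112,838.31 = £237,939.38.

£237,939.38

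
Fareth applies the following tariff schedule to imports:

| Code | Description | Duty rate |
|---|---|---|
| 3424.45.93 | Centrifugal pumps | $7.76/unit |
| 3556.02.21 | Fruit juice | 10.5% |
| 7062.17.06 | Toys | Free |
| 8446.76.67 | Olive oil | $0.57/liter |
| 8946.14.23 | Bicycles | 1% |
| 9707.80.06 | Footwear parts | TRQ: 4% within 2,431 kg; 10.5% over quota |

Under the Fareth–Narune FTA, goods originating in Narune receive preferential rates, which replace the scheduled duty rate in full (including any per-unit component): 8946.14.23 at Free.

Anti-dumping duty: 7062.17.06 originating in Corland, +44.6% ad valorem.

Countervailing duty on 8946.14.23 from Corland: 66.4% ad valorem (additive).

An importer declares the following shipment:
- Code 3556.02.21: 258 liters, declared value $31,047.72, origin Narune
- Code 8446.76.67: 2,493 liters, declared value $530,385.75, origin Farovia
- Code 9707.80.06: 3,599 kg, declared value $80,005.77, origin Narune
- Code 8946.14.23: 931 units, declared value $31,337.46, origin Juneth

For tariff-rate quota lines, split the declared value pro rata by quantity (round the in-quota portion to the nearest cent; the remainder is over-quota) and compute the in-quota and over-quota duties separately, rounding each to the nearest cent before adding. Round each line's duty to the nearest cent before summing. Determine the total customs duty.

Line 1 (3556.02.21, Narune, 258 liters, $31,047.72):
Base rate for 3556.02.21 is 10.5%.
Origin Narune is the FTA partner but 3556.02.21 is not on the preference list; base rate stands.
Duty = $31,047.72 × 10.5% = $3,260.01.
Line 2 (8446.76.67, Farovia, 2,493 liters, $530,385.75):
Base rate for 8446.76.67 is $0.57/liter.
Duty = 2,493 × $0.57 = $1,421.01.
Line 3 (9707.80.06, Narune, 3,599 kg, $80,005.77):
Code 9707.80.06 is under a tariff-rate quota (threshold 2,431 kg). In-quota: 2,431 kg at 4%; over-quota: 1,168 kg at 10.5%.
Pro-rata value split: in-quota = $80,005.77 × 2,431/3,599 = $54,041.13; over-quota = $80,005.77 − $54,041.13 = $25,964.64.
In-quota duty = $54,041.13 × 4% = $2,161.65. Over-quota duty = $25,964.64 × 10.5% = $2,726.29.
Line duty = $2,161.65 + $2,726.29 = $4,887.94.
Line 4 (8946.14.23, Juneth, 931 units, $31,337.46):
Base rate for 8946.14.23 is 1%.
8946.14.23 has an FTA preferential rate, but origin Juneth is not Narune; base rate stands.
The additional-duty order on 8946.14.23 targets Corland, not Juneth; it does not apply.
Duty = $31,337.46 × 1% = $313.37.
Total = $3,260.01 + $1,421.01 + $4,887.94 + $313.37 = $9,882.33.

$9,882.33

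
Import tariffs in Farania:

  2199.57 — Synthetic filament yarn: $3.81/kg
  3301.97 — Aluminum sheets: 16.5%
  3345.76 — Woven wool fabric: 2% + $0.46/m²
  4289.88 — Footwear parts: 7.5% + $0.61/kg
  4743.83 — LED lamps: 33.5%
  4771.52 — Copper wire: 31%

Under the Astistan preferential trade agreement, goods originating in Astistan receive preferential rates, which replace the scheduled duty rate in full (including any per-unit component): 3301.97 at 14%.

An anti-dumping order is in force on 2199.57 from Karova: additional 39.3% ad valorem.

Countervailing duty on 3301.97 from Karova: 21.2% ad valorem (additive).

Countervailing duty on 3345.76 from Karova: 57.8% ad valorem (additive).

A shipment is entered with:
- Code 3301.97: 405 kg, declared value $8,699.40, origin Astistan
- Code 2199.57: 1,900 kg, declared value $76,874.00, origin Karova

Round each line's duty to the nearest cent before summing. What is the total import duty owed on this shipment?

Line 1 (3301.97, Astistan, 405 kg, $8,699.40):
Base rate for 3301.97 is 16.5%.
Origin Astistan qualifies under the Farania–Astistan agreement and 3301.97 is covered: preferential rate 14% applies instead.
The additional-duty order on 3301.97 targets Karova, not Astistan; it does not apply.
Duty = $8,699.40 × 14% = $1,217.92.
Line 2 (2199.57, Karova, 1,900 kg, $76,874.00):
Base rate for 2199.57 is $3.81/kg.
Additional duty on 2199.57 from Karova: +39.3% ad valorem. Applied ad valorem rate = 39.3%.
Duty = $76,874.00 × 39.3% + 1,900 × $3.81 = $37,450.48.
Total = $1,217.92 + $37,450.48 = $38,668.40.

$38,668.40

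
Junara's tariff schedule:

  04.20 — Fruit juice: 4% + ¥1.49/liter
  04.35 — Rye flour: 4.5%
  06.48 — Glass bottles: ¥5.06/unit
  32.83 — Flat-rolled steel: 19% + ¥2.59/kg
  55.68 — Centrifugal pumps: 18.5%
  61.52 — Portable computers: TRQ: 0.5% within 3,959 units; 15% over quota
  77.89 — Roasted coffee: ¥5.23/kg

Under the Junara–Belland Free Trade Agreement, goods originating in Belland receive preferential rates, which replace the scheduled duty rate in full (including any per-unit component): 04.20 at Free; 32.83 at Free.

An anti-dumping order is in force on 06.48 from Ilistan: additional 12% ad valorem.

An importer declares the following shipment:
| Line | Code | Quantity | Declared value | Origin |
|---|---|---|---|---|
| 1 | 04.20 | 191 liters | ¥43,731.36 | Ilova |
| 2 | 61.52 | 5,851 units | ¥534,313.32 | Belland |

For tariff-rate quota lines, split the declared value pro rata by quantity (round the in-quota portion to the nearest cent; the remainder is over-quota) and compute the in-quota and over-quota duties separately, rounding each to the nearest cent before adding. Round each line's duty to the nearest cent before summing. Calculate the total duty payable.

Line 1 (04.20, Ilova, 191 liters, ¥43,731.36):
Base rate for 04.20 is 4% + ¥1.49/liter.
04.20 has an FTA preferential rate, but origin Ilova is not Belland; base rate stands.
Duty = ¥43,731.36 × 4% + 191 × ¥1.49 = ¥2,033.84.
Line 2 (61.52, Belland, 5,851 units, ¥534,313.32):
Code 61.52 is under a tariff-rate quota (threshold 3,959 units). In-quota: 3,959 units at 0.5%; over-quota: 1,892 units at 15%.
Pro-rata value split: in-quota = ¥534,313.32 × 3,959/5,851 = ¥361,535.88; over-quota = ¥534,313.32 − ¥361,535.88 = ¥172,777.44.
In-quota duty = ¥361,535.88 × 0.5% = ¥1,807.68. Over-quota duty = ¥172,777.44 × 15% = ¥25,916.62.
Line duty = ¥1,807.68 + ¥25,916.62 = ¥27,724.30.
Total = ¥2,033.84 + ¥27,724.30 = ¥29,758.14.

¥29,758.14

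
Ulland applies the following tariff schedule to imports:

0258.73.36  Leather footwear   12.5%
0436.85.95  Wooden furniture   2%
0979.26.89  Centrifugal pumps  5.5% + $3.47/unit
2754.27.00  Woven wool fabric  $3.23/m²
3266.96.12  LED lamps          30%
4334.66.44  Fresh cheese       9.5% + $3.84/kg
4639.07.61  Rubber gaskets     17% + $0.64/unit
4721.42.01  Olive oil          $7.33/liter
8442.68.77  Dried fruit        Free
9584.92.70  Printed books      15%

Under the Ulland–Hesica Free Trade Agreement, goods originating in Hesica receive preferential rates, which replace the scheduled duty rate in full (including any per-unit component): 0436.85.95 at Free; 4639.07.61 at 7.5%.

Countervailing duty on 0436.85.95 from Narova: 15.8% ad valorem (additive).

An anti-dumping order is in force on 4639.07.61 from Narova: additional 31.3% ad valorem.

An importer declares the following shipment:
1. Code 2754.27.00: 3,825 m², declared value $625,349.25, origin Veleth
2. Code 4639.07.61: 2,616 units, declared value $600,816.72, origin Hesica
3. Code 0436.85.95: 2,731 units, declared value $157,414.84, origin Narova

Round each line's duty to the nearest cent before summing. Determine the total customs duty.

Line 1 (2754.27.00, Veleth, 3,825 m², $625,349.25):
Base rate for 2754.27.00 is $3.23/m².
Duty = 3,825 × $3.23 = $12,354.75.
Line 2 (4639.07.61, Hesica, 2,616 units, $600,816.72):
Base rate for 4639.07.61 is 17% + $0.64/unit.
Origin Hesica qualifies under the Ulland–Hesica agreement and 4639.07.61 is covered: preferential rate 7.5% applies instead.
The additional-duty order on 4639.07.61 targets Narova, not Hesica; it does not apply.
Duty = $600,816.72 × 7.5% = $45,061.25.
Line 3 (0436.85.95, Narova, 2,731 units, $157,414.84):
Base rate for 0436.85.95 is 2%.
0436.85.95 has an FTA preferential rate, but origin Narova is not Hesica; base rate stands.
Additional duty on 0436.85.95 from Narova: +15.8%. Applied ad valorem rate: 2% + 15.8% = 17.8%.
Duty = $157,414.84 × 17.8% = $28,019.84.
Total = $12,354.75 + $45,061.25 + $28,019.84 = $85,435.84.

$85,435.84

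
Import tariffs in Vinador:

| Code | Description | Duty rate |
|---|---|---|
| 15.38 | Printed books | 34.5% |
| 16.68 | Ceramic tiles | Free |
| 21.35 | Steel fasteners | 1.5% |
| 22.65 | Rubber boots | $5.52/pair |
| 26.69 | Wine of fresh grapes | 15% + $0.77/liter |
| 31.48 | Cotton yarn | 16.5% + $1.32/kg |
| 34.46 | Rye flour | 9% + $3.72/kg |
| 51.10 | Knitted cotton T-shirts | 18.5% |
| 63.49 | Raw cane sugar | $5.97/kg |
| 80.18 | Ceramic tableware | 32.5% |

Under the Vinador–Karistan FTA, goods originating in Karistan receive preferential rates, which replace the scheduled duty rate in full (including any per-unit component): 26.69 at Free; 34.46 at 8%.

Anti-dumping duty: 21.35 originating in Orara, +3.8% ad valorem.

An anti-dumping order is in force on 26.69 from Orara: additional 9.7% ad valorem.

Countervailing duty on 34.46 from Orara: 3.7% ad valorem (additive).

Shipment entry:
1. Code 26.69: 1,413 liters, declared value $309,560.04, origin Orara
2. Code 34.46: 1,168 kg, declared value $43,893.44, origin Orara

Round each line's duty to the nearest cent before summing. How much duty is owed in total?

$87,468.77

Line 1 (26.69, Orara, 1,413 liters, $309,560.04):
Base rate for 26.69 is 15% + $0.77/liter.
26.69 has an FTA preferential rate, but origin Orara is not Karistan; base rate stands.
Additional duty on 26.69 from Orara: +9.7%. Applied ad valorem rate: 15% + 9.7% = 24.7%.
Duty = $309,560.04 × 24.7% + 1,413 × $0.77 = $77,549.34.
Line 2 (34.46, Orara, 1,168 kg, $43,893.44):
Base rate for 34.46 is 9% + $3.72/kg.
34.46 has an FTA preferential rate, but origin Orara is not Karistan; base rate stands.
Additional duty on 34.46 from Orara: +3.7%. Applied ad valorem rate: 9% + 3.7% = 12.7%.
Duty = $43,893.44 × 12.7% + 1,168 × $3.72 = $9,919.43.
Total = $77,549.34 + $9,919.43 = $87,468.77.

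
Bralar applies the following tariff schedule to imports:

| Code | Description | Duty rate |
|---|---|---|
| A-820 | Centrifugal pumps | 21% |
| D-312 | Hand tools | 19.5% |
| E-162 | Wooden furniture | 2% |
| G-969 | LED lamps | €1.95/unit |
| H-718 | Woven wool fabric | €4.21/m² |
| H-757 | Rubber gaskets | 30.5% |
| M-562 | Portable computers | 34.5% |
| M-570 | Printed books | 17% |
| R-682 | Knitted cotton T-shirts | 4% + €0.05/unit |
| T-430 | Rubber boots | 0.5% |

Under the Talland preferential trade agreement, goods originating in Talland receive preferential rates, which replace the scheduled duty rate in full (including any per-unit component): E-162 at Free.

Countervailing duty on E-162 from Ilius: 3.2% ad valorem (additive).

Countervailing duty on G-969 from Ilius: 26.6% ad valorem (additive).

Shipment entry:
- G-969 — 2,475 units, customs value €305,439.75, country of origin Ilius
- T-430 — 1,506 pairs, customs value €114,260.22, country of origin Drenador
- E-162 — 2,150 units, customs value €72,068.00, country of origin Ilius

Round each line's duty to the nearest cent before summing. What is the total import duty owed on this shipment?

€90,392.06

Line 1 (G-969, Ilius, 2,475 units, €305,439.75):
Base rate for G-969 is €1.95/unit.
Additional duty on G-969 from Ilius: +26.6% ad valorem. Applied ad valorem rate = 26.6%.
Duty = €305,439.75 × 26.6% + 2,475 × €1.95 = €86,073.22.
Line 2 (T-430, Drenador, 1,506 pairs, €114,260.22):
Base rate for T-430 is 0.5%.
Duty = €114,260.22 × 0.5% = €571.30.
Line 3 (E-162, Ilius, 2,150 units, €72,068.00):
Base rate for E-162 is 2%.
E-162 has an FTA preferential rate, but origin Ilius is not Talland; base rate stands.
Additional duty on E-162 from Ilius: +3.2%. Applied ad valorem rate: 2% + 3.2% = 5.2%.
Duty = €72,068.00 × 5.2% = €3,747.54.
Total = €86,073.22 + €571.30 + €3,747.54 = €90,392.06.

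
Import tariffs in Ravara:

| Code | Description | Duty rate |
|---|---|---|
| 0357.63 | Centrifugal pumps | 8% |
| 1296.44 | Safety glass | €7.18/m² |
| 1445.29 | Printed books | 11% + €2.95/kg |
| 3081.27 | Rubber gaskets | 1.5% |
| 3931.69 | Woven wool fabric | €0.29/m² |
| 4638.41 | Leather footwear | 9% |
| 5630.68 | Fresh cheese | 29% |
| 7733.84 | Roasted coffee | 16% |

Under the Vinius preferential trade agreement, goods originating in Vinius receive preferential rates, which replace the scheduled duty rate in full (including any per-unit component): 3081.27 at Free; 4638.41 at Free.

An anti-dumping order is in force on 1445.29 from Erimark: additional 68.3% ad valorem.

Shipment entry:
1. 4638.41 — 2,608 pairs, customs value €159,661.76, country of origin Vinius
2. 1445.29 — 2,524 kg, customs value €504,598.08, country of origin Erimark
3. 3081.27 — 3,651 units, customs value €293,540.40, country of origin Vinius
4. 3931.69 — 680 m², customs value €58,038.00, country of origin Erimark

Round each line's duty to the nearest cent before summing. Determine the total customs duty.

€407,789.28

Line 1 (4638.41, Vinius, 2,608 pairs, €159,661.76):
Base rate for 4638.41 is 9%.
Origin Vinius qualifies under the Ravara–Vinius agreement and 4638.41 is covered: preferential rate Free applies instead.
Duty = €159,661.76 × 0% = €0.00.
Line 2 (1445.29, Erimark, 2,524 kg, €504,598.08):
Base rate for 1445.29 is 11% + €2.95/kg.
Additional duty on 1445.29 from Erimark: +68.3%. Applied ad valorem rate: 11% + 68.3% = 79.3%.
Duty = €504,598.08 × 79.3% + 2,524 × €2.95 = €407,592.08.
Line 3 (3081.27, Vinius, 3,651 units, €293,540.40):
Base rate for 3081.27 is 1.5%.
Origin Vinius qualifies under the Ravara–Vinius agreement and 3081.27 is covered: preferential rate Free applies instead.
Duty = €293,540.40 × 0% = €0.00.
Line 4 (3931.69, Erimark, 680 m², €58,038.00):
Base rate for 3931.69 is €0.29/m².
Duty = 680 × €0.29 = €197.20.
Total = €0.00 + €407,592.08 + €0.00 + €197.20 = €407,789.28.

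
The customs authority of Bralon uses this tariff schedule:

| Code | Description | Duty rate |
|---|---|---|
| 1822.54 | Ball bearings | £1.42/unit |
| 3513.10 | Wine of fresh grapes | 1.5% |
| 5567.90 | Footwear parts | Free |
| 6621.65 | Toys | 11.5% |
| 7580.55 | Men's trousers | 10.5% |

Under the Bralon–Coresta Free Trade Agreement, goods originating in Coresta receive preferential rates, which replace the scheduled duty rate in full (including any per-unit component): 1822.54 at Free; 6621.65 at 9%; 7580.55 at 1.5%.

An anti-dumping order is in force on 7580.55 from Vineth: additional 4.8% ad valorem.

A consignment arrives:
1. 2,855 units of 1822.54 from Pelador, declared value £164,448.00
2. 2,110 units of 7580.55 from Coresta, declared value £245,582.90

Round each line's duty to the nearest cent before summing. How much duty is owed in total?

Line 1 (1822.54, Pelador, 2,855 units, £164,448.00):
Base rate for 1822.54 is £1.42/unit.
1822.54 has an FTA preferential rate, but origin Pelador is not Coresta; base rate stands.
Duty = 2,855 × £1.42 = £4,054.10.
Line 2 (7580.55, Coresta, 2,110 units, £245,582.90):
Base rate for 7580.55 is 10.5%.
Origin Coresta qualifies under the Bralon–Coresta agreement and 7580.55 is covered: preferential rate 1.5% applies instead.
The additional-duty order on 7580.55 targets Vineth, not Coresta; it does not apply.
Duty = £245,582.90 × 1.5% = £3,683.74.
Total = £4,054.10 + £3,683.74 = £7,737.84.

£7,737.84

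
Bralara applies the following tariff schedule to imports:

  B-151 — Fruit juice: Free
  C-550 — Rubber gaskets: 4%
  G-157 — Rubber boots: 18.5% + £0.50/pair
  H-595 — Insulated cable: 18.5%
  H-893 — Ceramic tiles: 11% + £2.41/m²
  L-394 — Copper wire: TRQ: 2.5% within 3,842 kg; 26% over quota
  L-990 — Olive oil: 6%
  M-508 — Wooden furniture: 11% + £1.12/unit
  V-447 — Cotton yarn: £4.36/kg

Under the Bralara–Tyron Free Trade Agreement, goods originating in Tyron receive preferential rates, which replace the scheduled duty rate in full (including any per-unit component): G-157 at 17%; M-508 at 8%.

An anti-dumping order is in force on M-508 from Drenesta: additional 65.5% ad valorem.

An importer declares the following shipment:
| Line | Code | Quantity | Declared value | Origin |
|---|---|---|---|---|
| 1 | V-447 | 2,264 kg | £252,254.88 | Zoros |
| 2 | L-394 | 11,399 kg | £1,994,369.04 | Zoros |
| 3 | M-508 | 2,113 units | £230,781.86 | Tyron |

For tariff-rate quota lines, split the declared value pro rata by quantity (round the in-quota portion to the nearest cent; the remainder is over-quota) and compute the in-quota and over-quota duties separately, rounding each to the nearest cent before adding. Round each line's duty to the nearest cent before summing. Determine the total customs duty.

£388,903.41

Line 1 (V-447, Zoros, 2,264 kg, £252,254.88):
Base rate for V-447 is £4.36/kg.
Duty = 2,264 × £4.36 = £9,871.04.
Line 2 (L-394, Zoros, 11,399 kg, £1,994,369.04):
Code L-394 is under a tariff-rate quota (threshold 3,842 kg). In-quota: 3,842 kg at 2.5%; over-quota: 7,557 kg at 26%.
Pro-rata value split: in-quota = £1,994,369.04 × 3,842/11,399 = £672,196.32; over-quota = £1,994,369.04 − £672,196.32 = £1,322,172.72.
In-quota duty = £672,196.32 × 2.5% = £16,804.91. Over-quota duty = £1,322,172.72 × 26% = £343,764.91.
Line duty = £16,804.91 + £343,764.91 = £360,569.82.
Line 3 (M-508, Tyron, 2,113 units, £230,781.86):
Base rate for M-508 is 11% + £1.12/unit.
Origin Tyron qualifies under the Bralara–Tyron agreement and M-508 is covered: preferential rate 8% applies instead.
The additional-duty order on M-508 targets Drenesta, not Tyron; it does not apply.
Duty = £230,781.86 × 8% = £18,462.55.
Total = £9,871.04 + £360,569.82 + £18,462.55 = £388,903.41.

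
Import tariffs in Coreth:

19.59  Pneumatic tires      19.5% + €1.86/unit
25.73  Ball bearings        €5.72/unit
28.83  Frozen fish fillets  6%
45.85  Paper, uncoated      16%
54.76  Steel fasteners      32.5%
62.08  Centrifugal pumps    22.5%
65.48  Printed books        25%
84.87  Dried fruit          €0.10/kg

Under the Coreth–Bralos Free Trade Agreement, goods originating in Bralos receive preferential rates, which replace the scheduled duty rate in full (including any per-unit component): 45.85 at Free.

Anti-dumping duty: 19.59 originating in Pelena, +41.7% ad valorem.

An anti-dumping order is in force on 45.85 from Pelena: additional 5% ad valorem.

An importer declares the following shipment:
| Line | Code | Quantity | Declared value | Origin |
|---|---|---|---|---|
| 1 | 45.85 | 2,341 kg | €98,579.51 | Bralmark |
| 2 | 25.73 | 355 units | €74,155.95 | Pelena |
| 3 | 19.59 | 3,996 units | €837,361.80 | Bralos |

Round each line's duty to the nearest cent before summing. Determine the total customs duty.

€188,521.43

Line 1 (45.85, Bralmark, 2,341 kg, €98,579.51):
Base rate for 45.85 is 16%.
45.85 has an FTA preferential rate, but origin Bralmark is not Bralos; base rate stands.
The additional-duty order on 45.85 targets Pelena, not Bralmark; it does not apply.
Duty = €98,579.51 × 16% = €15,772.72.
Line 2 (25.73, Pelena, 355 units, €74,155.95):
Base rate for 25.73 is €5.72/unit.
Duty = 355 × €5.72 = €2,030.60.
Line 3 (19.59, Bralos, 3,996 units, €837,361.80):
Base rate for 19.59 is 19.5% + €1.86/unit.
Origin Bralos is the FTA partner but 19.59 is not on the preference list; base rate stands.
The additional-duty order on 19.59 targets Pelena, not Bralos; it does not apply.
Duty = €837,361.80 × 19.5% + 3,996 × €1.86 = €170,718.11.
Total = €15,772.72 + €2,030.60 + €170,718.11 = €188,521.43.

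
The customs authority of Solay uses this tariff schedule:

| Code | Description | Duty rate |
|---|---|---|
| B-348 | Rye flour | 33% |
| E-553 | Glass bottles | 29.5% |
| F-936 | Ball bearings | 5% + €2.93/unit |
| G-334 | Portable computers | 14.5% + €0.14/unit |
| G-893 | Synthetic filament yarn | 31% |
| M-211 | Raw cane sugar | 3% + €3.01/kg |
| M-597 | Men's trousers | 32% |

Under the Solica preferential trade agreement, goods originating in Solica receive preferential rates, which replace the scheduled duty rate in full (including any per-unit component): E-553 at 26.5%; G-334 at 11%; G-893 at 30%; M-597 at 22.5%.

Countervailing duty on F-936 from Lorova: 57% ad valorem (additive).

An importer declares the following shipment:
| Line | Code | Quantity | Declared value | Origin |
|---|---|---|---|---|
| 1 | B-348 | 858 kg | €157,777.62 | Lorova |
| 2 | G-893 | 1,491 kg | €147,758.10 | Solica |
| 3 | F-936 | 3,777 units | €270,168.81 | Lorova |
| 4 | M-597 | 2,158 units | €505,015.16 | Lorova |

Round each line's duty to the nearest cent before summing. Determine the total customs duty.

Line 1 (B-348, Lorova, 858 kg, €157,777.62):
Base rate for B-348 is 33%.
Duty = €157,777.62 × 33% = €52,066.61.
Line 2 (G-893, Solica, 1,491 kg, €147,758.10):
Base rate for G-893 is 31%.
Origin Solica qualifies under the Solay–Solica agreement and G-893 is covered: preferential rate 30% applies instead.
Duty = €147,758.10 × 30% = €44,327.43.
Line 3 (F-936, Lorova, 3,777 units, €270,168.81):
Base rate for F-936 is 5% + €2.93/unit.
Additional duty on F-936 from Lorova: +57%. Applied ad valorem rate: 5% + 57% = 62%.
Duty = €270,168.81 × 62% + 3,777 × €2.93 = €178,571.27.
Line 4 (M-597, Lorova, 2,158 units, €505,015.16):
Base rate for M-597 is 32%.
M-597 has an FTA preferential rate, but origin Lorova is not Solica; base rate stands.
Duty = €505,015.16 × 32% = €161,604.85.
Total = €52,066.61 + €44,327.43 + €178,571.27 + €161,604.85 = €436,570.16.

€436,570.16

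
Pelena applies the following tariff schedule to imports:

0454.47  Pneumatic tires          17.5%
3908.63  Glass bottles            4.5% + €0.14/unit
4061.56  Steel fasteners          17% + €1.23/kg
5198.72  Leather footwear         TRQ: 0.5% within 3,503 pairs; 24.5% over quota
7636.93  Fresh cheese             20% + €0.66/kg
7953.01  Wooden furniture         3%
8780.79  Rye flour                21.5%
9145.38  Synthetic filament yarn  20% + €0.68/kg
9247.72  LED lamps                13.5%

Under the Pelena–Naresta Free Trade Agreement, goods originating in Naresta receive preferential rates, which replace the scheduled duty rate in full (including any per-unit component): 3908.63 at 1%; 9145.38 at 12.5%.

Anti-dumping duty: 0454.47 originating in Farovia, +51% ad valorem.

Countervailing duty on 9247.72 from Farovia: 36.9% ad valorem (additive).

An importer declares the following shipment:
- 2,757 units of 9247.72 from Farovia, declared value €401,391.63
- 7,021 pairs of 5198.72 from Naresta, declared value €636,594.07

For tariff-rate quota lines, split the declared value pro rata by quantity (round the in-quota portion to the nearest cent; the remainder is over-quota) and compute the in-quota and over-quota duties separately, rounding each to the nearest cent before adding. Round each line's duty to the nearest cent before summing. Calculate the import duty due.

€282,038.85

Line 1 (9247.72, Farovia, 2,757 units, €401,391.63):
Base rate for 9247.72 is 13.5%.
Additional duty on 9247.72 from Farovia: +36.9%. Applied ad valorem rate: 13.5% + 36.9% = 50.4%.
Duty = €401,391.63 × 50.4% = €202,301.38.
Line 2 (5198.72, Naresta, 7,021 pairs, €636,594.07):
Code 5198.72 is under a tariff-rate quota (threshold 3,503 pairs). In-quota: 3,503 pairs at 0.5%; over-quota: 3,518 pairs at 24.5%.
Pro-rata value split: in-quota = €636,594.07 × 3,503/7,021 = €317,617.01; over-quota = €636,594.07 − €317,617.01 = €318,977.06.
In-quota duty = €317,617.01 × 0.5% = €1,588.09. Over-quota duty = €318,977.06 × 24.5% = €78,149.38.
Line duty = €1,588.09 + €78,149.38 = €79,737.47.
Total = €202,301.38 + €79,737.47 = €282,038.85.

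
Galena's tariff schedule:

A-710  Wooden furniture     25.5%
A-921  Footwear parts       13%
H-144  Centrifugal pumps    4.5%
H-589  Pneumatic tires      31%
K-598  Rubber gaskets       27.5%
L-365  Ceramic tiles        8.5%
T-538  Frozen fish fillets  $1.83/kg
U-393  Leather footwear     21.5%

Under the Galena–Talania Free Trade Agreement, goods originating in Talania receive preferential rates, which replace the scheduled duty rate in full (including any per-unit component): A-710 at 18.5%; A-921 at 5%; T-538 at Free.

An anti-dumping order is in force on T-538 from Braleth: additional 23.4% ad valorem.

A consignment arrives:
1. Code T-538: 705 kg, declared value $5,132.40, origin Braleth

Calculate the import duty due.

$2,491.13

Line 1 (T-538, Braleth, 705 kg, $5,132.40):
Base rate for T-538 is $1.83/kg.
T-538 has an FTA preferential rate, but origin Braleth is not Talania; base rate stands.
Additional duty on T-538 from Braleth: +23.4% ad valorem. Applied ad valorem rate = 23.4%.
Duty = $5,132.40 × 23.4% + 705 × $1.83 = $2,491.13.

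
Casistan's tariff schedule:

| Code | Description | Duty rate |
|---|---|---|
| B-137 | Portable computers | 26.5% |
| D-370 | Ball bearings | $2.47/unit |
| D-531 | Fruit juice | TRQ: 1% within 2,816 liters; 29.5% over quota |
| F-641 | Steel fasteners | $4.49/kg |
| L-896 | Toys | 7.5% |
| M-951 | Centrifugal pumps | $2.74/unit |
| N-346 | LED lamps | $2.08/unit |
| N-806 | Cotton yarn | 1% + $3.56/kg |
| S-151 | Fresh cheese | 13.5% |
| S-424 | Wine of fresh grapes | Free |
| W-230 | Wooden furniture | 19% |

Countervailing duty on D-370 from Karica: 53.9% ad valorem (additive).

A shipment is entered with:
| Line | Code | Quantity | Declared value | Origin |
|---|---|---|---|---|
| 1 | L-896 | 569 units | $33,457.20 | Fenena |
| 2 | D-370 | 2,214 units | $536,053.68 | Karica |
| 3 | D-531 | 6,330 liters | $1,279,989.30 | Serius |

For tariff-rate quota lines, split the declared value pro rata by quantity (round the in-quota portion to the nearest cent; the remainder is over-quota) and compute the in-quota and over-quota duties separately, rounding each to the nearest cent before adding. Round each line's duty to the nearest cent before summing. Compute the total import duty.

$512,221.98

Line 1 (L-896, Fenena, 569 units, $33,457.20):
Base rate for L-896 is 7.5%.
Duty = $33,457.20 × 7.5% = $2,509.29.
Line 2 (D-370, Karica, 2,214 units, $536,053.68):
Base rate for D-370 is $2.47/unit.
Additional duty on D-370 from Karica: +53.9% ad valorem. Applied ad valorem rate = 53.9%.
Duty = $536,053.68 × 53.9% + 2,214 × $2.47 = $294,401.51.
Line 3 (D-531, Serius, 6,330 liters, $1,279,989.30):
Code D-531 is under a tariff-rate quota (threshold 2,816 liters). In-quota: 2,816 liters at 1%; over-quota: 3,514 liters at 29.5%.
Pro-rata value split: in-quota = $1,279,989.30 × 2,816/6,330 = $569,423.36; over-quota = $1,279,989.30 − $569,423.36 = $710,565.94.
In-quota duty = $569,423.36 × 1% = $5,694.23. Over-quota duty = $710,565.94 × 29.5% = $209,616.95.
Line duty = $5,694.23 + $209,616.95 = $215,311.18.
Total = $2,509.29 + $294,401.51 + $215,311.18 = $512,221.98.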